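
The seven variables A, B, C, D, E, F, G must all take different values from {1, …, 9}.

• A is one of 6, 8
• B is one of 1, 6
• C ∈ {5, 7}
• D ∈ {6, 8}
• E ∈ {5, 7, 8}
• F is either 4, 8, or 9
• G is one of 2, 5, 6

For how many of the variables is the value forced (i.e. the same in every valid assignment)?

2

The 2 variables A and D are confined to {6, 8}, which locks those values in; drop them from B, E, F, G.
B has just one choice, so B = 1.
The 2 variables C and E are confined to {5, 7}, which locks those values in; drop them from G.
G has just one choice, so G = 2.
Determined: B=1, G=2. The other variables each still have more than one consistent value. That makes 2.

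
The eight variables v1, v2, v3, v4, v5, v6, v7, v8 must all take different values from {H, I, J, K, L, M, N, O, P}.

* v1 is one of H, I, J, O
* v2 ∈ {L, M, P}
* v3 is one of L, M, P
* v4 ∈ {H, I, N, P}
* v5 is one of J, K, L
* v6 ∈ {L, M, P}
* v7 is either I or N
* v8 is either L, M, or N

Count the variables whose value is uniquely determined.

v2, v3, v6 between them cover only {L, M, P} — a naked triple. Remove those values from v4, v5, v8.
v8 must be N (only option left). Strike N from v4, v7.
That leaves v7 = I. Remove I from v1, v4.
That leaves v4 = H. Strike H from v1.
Determined: v4=H, v7=I, v8=N. The other variables each still have more than one consistent value. That makes 3.

3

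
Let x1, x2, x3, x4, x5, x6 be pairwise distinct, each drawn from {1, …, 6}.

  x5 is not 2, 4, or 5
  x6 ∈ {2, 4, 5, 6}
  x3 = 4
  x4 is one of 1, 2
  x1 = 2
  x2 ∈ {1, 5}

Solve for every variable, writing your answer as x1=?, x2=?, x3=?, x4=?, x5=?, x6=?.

x1=2, x2=5, x3=4, x4=1, x5=3, x6=6

x1 must be 2 (only option left). Strike 2 from x4, x6.
x3's domain is down to {4}, so x3 = 4. So x6 can't be 4.
That leaves x4 = 1. So x2, x5 can't be 1.
x2 must be 5 (only option left). So x6 can't be 5.
x6 must be 6 (only option left). Remove 6 from x5.
x5 has just one choice, so x5 = 3.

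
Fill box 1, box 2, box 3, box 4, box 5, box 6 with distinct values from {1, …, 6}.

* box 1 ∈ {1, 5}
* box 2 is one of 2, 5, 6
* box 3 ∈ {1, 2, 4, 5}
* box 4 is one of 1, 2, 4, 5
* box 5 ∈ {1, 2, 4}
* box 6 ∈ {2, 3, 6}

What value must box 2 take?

Among the 6 variables, 3 fits only box 6 (and all 6 values in {1, 2, 3, 4, 5, 6} must be used), so box 6 = 3.
Among the 5 still-open variables, 6 fits only box 2 (and all 5 values in {1, 2, 4, 5, 6} must be used), so box 2 = 6.

6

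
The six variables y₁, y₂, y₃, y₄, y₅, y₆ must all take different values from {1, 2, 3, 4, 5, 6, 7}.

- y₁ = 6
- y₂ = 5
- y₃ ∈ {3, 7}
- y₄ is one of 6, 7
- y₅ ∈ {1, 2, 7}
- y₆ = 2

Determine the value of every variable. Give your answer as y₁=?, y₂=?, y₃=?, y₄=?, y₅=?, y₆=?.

y₁=6, y₂=5, y₃=3, y₄=7, y₅=1, y₆=2

y₁'s domain is down to {6}, so y₁ = 6. Eliminate 6 elsewhere: y₄.
y₂ has just one choice, so y₂ = 5.
That leaves y₄ = 7. So y₃, y₅ can't be 7.
y₆ must be 2 (only option left). Strike 2 from y₅.
That leaves y₃ = 3.
y₅ must be 1 (only option left).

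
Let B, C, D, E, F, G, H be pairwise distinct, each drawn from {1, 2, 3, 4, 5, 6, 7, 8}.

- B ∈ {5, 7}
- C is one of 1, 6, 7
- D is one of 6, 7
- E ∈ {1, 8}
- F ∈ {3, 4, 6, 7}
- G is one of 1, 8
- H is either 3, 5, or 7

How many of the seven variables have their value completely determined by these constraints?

3

The 7 variables draw from only 7 values {1, 3, 4, 5, 6, 7, 8}, so each is used; only F can be 4, hence F = 4.
The 6 still-open variables draw from only 6 values {1, 3, 5, 6, 7, 8}, so each is used; only H can be 3, hence H = 3.
Among the 5 still-open variables, 5 fits only B (and all 5 values in {1, 5, 6, 7, 8} must be used), so B = 5.
E and G between them cover only {1, 8} — a naked pair. Remove those values from C.
Determined: B=5, F=4, H=3. The other variables each still have more than one consistent value. That makes 3.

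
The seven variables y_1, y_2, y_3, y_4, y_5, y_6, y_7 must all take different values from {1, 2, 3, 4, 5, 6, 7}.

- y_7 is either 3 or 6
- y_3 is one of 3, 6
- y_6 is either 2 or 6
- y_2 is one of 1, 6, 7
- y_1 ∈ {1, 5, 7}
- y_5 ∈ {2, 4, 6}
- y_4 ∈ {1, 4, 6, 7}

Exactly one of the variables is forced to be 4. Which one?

y_5

The 7 variables draw from only 7 values {1, 2, 3, 4, 5, 6, 7}, so each is used; only y_1 can be 5, hence y_1 = 5.
y_3 and y_7 share exactly the 2 values {3, 6}; by pigeonhole those values go to them, so strike 3, 6 from y_2, y_4, y_5, y_6.
That leaves y_6 = 2. So y_5 can't be 2.
So 4 goes to y_5.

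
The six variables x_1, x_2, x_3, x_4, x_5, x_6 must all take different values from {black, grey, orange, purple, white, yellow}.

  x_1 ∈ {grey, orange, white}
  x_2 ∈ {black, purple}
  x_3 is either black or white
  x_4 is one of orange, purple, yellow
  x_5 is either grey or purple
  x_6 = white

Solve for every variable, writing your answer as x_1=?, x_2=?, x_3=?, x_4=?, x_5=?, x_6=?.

x_1=orange, x_2=purple, x_3=black, x_4=yellow, x_5=grey, x_6=white

x_6 must be white (only option left). Eliminate white elsewhere: x_1, x_3.
x_3's domain is down to {black}, so x_3 = black. Strike black from x_2.
x_2 has just one choice, so x_2 = purple. Eliminate purple elsewhere: x_4, x_5.
x_5's domain is down to {grey}, so x_5 = grey. So x_1 can't be grey.
x_1 has just one choice, so x_1 = orange. So x_4 can't be orange.
That leaves x_4 = yellow.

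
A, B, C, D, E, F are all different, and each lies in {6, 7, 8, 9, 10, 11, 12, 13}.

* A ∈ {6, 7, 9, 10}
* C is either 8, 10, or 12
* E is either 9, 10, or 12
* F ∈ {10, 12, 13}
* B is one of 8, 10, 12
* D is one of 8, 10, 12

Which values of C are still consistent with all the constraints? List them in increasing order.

B, C, D share exactly the 3 values {8, 10, 12}; by pigeonhole those values go to them, so strike 8, 10, 12 from A, E, F.
E's domain is down to {9}, so E = 9. Eliminate 9 elsewhere: A.
That leaves F = 13.
No further eliminations apply; C can still be any of 8, 10, 12.

8, 10, 12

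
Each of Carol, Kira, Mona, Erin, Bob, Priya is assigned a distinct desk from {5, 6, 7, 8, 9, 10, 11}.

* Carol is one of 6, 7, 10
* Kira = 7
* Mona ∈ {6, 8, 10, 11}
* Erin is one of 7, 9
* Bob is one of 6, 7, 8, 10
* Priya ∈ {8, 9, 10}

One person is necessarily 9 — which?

Erin

Kira has just one choice, so Kira = 7. Strike 7 from Carol, Erin, Bob.
So 9 goes to Erin.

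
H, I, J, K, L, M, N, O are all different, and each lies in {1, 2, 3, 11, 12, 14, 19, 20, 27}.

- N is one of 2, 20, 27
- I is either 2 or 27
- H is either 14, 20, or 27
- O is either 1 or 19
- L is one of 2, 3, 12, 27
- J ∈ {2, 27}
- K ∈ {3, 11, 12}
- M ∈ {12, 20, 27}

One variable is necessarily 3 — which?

L

I and J between them cover only {2, 27} — a naked pair. Remove those values from H, L, M, N.
That leaves N = 20. So H, M can't be 20.
That leaves H = 14.
That leaves M = 12. So K, L can't be 12.
So 3 goes to L.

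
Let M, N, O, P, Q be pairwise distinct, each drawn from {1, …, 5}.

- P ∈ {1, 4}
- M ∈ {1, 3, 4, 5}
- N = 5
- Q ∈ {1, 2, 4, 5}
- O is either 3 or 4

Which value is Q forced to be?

N must be 5 (only option left). So M, Q can't be 5.
The 4 still-open variables draw from only 4 values {1, 2, 3, 4}, so each is used; only Q can be 2, hence Q = 2.

2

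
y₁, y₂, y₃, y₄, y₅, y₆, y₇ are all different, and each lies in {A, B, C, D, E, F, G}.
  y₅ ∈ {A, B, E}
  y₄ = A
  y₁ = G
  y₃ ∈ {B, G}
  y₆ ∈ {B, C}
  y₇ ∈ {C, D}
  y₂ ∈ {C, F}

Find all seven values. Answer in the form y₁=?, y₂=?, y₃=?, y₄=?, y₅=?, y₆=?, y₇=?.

y₁=G, y₂=F, y₃=B, y₄=A, y₅=E, y₆=C, y₇=D

y₁'s domain is down to {G}, so y₁ = G. Eliminate G elsewhere: y₃.
y₃ must be B (only option left). Eliminate B elsewhere: y₅, y₆.
y₄ has just one choice, so y₄ = A. Remove A from y₅.
That leaves y₅ = E.
y₆ has just one choice, so y₆ = C. So y₂, y₇ can't be C.
y₇ must be D (only option left).
y₂ has just one choice, so y₂ = F.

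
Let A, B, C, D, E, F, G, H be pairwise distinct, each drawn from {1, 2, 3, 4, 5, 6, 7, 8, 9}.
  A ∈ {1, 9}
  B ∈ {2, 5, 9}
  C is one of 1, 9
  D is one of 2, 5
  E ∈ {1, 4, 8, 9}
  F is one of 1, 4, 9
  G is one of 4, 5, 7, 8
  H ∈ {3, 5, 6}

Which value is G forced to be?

A and C between them cover only {1, 9} — a naked pair. Remove those values from B, E, F.
F must be 4 (only option left). Strike 4 from E, G.
That leaves E = 8. Strike 8 from G.
B and D between them cover only {2, 5} — a naked pair. Remove those values from G, H.
So G = 7.

7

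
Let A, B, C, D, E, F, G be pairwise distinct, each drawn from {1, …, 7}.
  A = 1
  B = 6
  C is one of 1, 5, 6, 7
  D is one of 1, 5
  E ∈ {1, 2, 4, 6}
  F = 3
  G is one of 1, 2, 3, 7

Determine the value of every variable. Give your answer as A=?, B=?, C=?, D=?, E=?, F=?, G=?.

A must be 1 (only option left). Eliminate 1 elsewhere: C, D, E, G.
That leaves B = 6. So C, E can't be 6.
D's domain is down to {5}, so D = 5. Remove 5 from C.
F has just one choice, so F = 3. Eliminate 3 elsewhere: G.
C must be 7 (only option left). Strike 7 from G.
G has just one choice, so G = 2. So E can't be 2.
E must be 4 (only option left).

A=1, B=6, C=7, D=5, E=4, F=3, G=2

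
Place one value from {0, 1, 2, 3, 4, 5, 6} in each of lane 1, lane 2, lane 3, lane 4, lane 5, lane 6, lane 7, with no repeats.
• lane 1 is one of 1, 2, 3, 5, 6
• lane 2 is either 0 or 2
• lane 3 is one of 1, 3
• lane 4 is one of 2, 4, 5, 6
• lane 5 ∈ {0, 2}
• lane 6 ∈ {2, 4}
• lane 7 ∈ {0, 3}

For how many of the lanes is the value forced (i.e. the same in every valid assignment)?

lane 2 and lane 5 share exactly the 2 values {0, 2}; by pigeonhole those values go to them, so strike 0, 2 from lane 1, lane 4, lane 6, lane 7.
lane 6 must be 4 (only option left). So lane 4 can't be 4.
lane 7 has just one choice, so lane 7 = 3. Remove 3 from lane 1, lane 3.
lane 3 has just one choice, so lane 3 = 1. So lane 1 can't be 1.
Determined: lane 3=1, lane 6=4, lane 7=3. The other lanes each still have more than one consistent value. That makes 3.

3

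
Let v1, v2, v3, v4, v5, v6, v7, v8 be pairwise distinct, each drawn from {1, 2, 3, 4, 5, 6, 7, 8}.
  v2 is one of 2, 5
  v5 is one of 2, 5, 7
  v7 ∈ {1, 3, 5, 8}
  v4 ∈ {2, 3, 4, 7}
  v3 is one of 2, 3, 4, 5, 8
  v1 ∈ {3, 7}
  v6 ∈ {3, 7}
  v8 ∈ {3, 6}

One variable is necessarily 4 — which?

v4

Among the 8 variables, 1 fits only v7 (and all 8 values in {1, 2, 3, 4, 5, 6, 7, 8} must be used), so v7 = 1.
The 7 still-open variables draw from only 7 values {2, 3, 4, 5, 6, 7, 8}, so each is used; only v8 can be 6, hence v8 = 6.
Among the 6 still-open variables, 8 fits only v3 (and all 6 values in {2, 3, 4, 5, 7, 8} must be used), so v3 = 8.
The 5 still-open variables draw from only 5 values {2, 3, 4, 5, 7}, so each is used; only v4 can be 4, hence v4 = 4.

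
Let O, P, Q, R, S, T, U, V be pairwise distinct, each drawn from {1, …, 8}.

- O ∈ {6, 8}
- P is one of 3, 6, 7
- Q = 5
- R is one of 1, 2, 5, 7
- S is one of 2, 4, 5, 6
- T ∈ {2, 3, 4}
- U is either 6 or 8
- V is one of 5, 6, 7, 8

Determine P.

Q's domain is down to {5}, so Q = 5. So R, S, V can't be 5.
Among the 7 still-open variables, 1 fits only R (and all 7 values in {1, 2, 3, 4, 6, 7, 8} must be used), so R = 1.
The 2 variables O and U are confined to {6, 8}, which locks those values in; drop them from P, S, V.
V must be 7 (only option left). Strike 7 from P.
So P = 3.

3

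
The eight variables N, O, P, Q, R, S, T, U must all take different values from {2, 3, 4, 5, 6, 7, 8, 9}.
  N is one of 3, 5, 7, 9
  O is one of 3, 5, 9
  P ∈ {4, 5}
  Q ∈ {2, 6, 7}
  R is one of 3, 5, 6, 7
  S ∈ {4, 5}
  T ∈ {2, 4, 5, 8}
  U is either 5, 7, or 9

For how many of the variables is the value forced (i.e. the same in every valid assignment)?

The 8 variables together cover exactly {2, 3, 4, 5, 6, 7, 8, 9} — 8 values for 8 variables — and 8 appears only in T's list, so T = 8.
Among the 7 still-open variables, 2 fits only Q (and all 7 values in {2, 3, 4, 5, 6, 7, 9} must be used), so Q = 2.
The 6 still-open variables together cover exactly {3, 4, 5, 6, 7, 9} — 6 values for 6 variables — and 6 appears only in R's list, so R = 6.
P and S share exactly the 2 values {4, 5}; by pigeonhole those values go to them, so strike 4, 5 from N, O, U.
Determined: Q=2, R=6, T=8. The other variables each still have more than one consistent value. That makes 3.

3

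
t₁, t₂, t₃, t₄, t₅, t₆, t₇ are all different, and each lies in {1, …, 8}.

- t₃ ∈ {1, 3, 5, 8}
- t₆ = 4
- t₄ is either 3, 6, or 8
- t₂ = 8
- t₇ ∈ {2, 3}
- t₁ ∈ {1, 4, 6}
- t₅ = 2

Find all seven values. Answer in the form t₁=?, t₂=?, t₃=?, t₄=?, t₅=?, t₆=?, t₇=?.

t₂'s domain is down to {8}, so t₂ = 8. Eliminate 8 elsewhere: t₃, t₄.
t₅'s domain is down to {2}, so t₅ = 2. Remove 2 from t₇.
t₆ must be 4 (only option left). Strike 4 from t₁.
That leaves t₇ = 3. Strike 3 from t₃, t₄.
That leaves t₄ = 6. So t₁ can't be 6.
t₁ must be 1 (only option left). Strike 1 from t₃.
t₃'s domain is down to {5}, so t₃ = 5.

t₁=1, t₂=8, t₃=5, t₄=6, t₅=2, t₆=4, t₇=3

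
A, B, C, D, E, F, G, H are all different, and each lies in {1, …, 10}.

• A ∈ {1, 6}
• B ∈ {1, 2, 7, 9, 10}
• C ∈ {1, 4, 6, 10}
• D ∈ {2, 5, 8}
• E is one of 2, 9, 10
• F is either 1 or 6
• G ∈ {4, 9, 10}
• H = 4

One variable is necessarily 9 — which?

H's domain is down to {4}, so H = 4. Strike 4 from C, G.
A and F share exactly the 2 values {1, 6}; by pigeonhole those values go to them, so strike 1, 6 from B, C.
C has just one choice, so C = 10. Remove 10 from B, E, G.
So 9 goes to G.

G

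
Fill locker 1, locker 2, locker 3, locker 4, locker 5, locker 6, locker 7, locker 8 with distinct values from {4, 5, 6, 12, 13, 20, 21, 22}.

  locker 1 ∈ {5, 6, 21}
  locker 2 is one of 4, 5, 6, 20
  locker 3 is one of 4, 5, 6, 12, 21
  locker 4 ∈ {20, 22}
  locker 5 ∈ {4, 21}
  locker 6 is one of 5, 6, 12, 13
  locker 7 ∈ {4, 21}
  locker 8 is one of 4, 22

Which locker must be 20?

locker 4

The 8 variables draw from only 8 values {4, 5, 6, 12, 13, 20, 21, 22}, so each is used; only locker 6 can be 13, hence locker 6 = 13.
The 7 still-open variables draw from only 7 values {4, 5, 6, 12, 20, 21, 22}, so each is used; only locker 3 can be 12, hence locker 3 = 12.
locker 5 and locker 7 share exactly the 2 values {4, 21}; by pigeonhole those values go to them, so strike 4, 21 from locker 1, locker 2, locker 8.
locker 8's domain is down to {22}, so locker 8 = 22. So locker 4 can't be 22.
So 20 goes to locker 4.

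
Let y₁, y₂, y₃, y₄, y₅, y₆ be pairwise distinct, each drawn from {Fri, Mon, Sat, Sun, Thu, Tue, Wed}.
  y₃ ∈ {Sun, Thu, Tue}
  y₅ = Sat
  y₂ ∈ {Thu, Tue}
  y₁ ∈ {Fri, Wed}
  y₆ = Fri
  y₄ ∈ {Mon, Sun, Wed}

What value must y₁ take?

y₅ must be Sat (only option left).
That leaves y₆ = Fri. Eliminate Fri elsewhere: y₁.
So y₁ = Wed.

Wed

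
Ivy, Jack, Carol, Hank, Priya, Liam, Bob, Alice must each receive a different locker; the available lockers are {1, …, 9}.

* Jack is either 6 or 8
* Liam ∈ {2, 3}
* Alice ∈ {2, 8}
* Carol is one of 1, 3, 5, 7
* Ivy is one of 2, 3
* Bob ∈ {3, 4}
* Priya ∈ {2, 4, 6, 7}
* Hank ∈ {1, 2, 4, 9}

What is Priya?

Ivy and Liam between them cover only {2, 3} — a naked pair. Remove those values from Carol, Hank, Priya, Bob, Alice.
Bob's domain is down to {4}, so Bob = 4. Eliminate 4 elsewhere: Hank, Priya.
Alice must be 8 (only option left). Strike 8 from Jack.
Jack must be 6 (only option left). Eliminate 6 elsewhere: Priya.
So Priya = 7.

7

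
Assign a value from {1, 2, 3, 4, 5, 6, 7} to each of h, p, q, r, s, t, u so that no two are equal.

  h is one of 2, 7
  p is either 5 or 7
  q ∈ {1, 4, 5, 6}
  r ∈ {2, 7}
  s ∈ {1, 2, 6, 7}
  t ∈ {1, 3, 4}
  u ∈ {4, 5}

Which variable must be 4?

The 7 variables draw from only 7 values {1, 2, 3, 4, 5, 6, 7}, so each is used; only t can be 3, hence t = 3.
h and r between them cover only {2, 7} — a naked pair. Remove those values from p, s.
p's domain is down to {5}, so p = 5. Strike 5 from q, u.
So 4 goes to u.

u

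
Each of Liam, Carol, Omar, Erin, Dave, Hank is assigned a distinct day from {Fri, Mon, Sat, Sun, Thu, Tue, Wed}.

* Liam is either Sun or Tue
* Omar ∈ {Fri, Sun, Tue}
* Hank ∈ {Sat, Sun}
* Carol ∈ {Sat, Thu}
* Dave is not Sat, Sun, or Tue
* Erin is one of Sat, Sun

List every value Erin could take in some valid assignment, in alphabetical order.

Sat, Sun

Erin and Hank share exactly the 2 values {Sat, Sun}; by pigeonhole those values go to them, so strike Sat, Sun from Liam, Carol, Omar.
Liam has just one choice, so Liam = Tue. Remove Tue from Omar.
That leaves Carol = Thu. Eliminate Thu elsewhere: Dave.
That leaves Omar = Fri. Eliminate Fri elsewhere: Dave.
No further eliminations apply; Erin can still be any of Sat, Sun.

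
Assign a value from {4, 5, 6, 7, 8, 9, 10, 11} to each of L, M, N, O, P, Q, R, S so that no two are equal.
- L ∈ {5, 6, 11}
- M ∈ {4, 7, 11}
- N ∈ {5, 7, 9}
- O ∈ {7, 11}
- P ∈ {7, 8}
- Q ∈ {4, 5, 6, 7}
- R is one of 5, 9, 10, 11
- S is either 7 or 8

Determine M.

4

The 8 variables together cover exactly {4, 5, 6, 7, 8, 9, 10, 11} — 8 values for 8 variables — and 10 appears only in R's list, so R = 10.
The 7 still-open variables together cover exactly {4, 5, 6, 7, 8, 9, 11} — 7 values for 7 variables — and 9 appears only in N's list, so N = 9.
P and S between them cover only {7, 8} — a naked pair. Remove those values from M, O, Q.
O must be 11 (only option left). So L, M can't be 11.
So M = 4.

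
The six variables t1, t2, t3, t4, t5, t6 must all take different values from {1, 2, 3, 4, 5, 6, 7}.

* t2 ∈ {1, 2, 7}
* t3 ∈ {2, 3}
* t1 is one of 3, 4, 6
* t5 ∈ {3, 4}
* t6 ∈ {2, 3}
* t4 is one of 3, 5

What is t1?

The 2 variables t3 and t6 are confined to {2, 3}, which locks those values in; drop them from t1, t2, t4, t5.
t4 must be 5 (only option left).
t5 has just one choice, so t5 = 4. Strike 4 from t1.
So t1 = 6.

6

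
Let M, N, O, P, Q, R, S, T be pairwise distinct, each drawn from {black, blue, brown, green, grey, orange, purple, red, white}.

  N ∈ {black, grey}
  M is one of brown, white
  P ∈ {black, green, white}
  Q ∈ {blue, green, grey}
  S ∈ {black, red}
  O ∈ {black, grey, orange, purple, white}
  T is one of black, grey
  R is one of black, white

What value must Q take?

blue

N and T between them cover only {black, grey} — a naked pair. Remove those values from O, P, Q, R, S.
R must be white (only option left). Remove white from M, O, P.
S has just one choice, so S = red.
That leaves M = brown.
P has just one choice, so P = green. Strike green from Q.
So Q = blue.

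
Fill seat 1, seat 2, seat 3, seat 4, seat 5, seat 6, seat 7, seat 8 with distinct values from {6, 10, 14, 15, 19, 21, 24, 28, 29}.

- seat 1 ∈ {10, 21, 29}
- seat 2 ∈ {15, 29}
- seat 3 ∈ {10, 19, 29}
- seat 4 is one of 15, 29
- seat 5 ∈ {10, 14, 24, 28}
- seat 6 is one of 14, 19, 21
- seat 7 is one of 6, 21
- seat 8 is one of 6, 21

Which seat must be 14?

seat 6

The 2 variables seat 2 and seat 4 are confined to {15, 29}, which locks those values in; drop them from seat 1, seat 3.
seat 7 and seat 8 share exactly the 2 values {6, 21}; by pigeonhole those values go to them, so strike 6, 21 from seat 1, seat 6.
seat 1's domain is down to {10}, so seat 1 = 10. Remove 10 from seat 3, seat 5.
That leaves seat 3 = 19. Strike 19 from seat 6.
So 14 goes to seat 6.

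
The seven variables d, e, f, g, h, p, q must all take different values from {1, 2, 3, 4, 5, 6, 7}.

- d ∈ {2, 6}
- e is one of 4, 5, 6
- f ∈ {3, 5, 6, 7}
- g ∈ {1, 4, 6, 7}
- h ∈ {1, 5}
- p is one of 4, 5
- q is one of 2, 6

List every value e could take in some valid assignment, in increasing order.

4, 5

The 7 variables together cover exactly {1, 2, 3, 4, 5, 6, 7} — 7 values for 7 variables — and 3 appears only in f's list, so f = 3.
The 6 still-open variables draw from only 6 values {1, 2, 4, 5, 6, 7}, so each is used; only g can be 7, hence g = 7.
Among the 5 still-open variables, 1 fits only h (and all 5 values in {1, 2, 4, 5, 6} must be used), so h = 1.
The 2 variables d and q are confined to {2, 6}, which locks those values in; drop them from e.
No further eliminations apply; e can still be any of 4, 5.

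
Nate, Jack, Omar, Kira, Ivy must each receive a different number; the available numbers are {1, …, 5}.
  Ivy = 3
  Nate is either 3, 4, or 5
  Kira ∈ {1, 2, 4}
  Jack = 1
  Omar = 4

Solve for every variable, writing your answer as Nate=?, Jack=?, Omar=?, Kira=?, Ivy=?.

Jack's domain is down to {1}, so Jack = 1. So Kira can't be 1.
Omar's domain is down to {4}, so Omar = 4. Strike 4 from Nate, Kira.
Kira must be 2 (only option left).
Ivy must be 3 (only option left). Strike 3 from Nate.
That leaves Nate = 5.

Nate=5, Jack=1, Omar=4, Kira=2, Ivy=3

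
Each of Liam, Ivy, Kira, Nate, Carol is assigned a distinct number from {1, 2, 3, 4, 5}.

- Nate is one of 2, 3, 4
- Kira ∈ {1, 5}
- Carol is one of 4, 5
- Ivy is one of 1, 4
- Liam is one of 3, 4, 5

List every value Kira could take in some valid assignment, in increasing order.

1, 5

The 5 variables draw from only 5 values {1, 2, 3, 4, 5}, so each is used; only Nate can be 2, hence Nate = 2.
The 4 still-open variables draw from only 4 values {1, 3, 4, 5}, so each is used; only Liam can be 3, hence Liam = 3.
No further eliminations apply; Kira can still be any of 1, 5.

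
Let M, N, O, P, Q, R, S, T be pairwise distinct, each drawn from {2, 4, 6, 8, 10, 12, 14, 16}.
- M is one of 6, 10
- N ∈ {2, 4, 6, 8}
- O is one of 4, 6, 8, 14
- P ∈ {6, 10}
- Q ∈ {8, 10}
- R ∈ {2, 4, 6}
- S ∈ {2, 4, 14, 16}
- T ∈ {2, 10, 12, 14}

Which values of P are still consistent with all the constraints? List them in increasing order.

Among the 8 variables, 12 fits only T (and all 8 values in {2, 4, 6, 8, 10, 12, 14, 16} must be used), so T = 12.
The 7 still-open variables together cover exactly {2, 4, 6, 8, 10, 14, 16} — 7 values for 7 variables — and 16 appears only in S's list, so S = 16.
Among the 6 still-open variables, 14 fits only O (and all 6 values in {2, 4, 6, 8, 10, 14} must be used), so O = 14.
M and P between them cover only {6, 10} — a naked pair. Remove those values from N, Q, R.
That leaves Q = 8. So N can't be 8.
No further eliminations apply; P can still be any of 6, 10.

6, 10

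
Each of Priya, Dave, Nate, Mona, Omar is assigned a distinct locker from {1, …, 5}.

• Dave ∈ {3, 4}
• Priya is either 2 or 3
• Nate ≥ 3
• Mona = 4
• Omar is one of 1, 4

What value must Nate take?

5

Mona has just one choice, so Mona = 4. Strike 4 from Dave, Nate, Omar.
Omar must be 1 (only option left).
Dave has just one choice, so Dave = 3. Strike 3 from Priya, Nate.
So Nate = 5.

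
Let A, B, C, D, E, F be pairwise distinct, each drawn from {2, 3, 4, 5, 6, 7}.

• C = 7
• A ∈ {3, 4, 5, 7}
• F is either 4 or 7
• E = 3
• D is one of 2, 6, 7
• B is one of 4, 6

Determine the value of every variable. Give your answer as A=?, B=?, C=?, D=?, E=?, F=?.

C's domain is down to {7}, so C = 7. So A, D, F can't be 7.
E's domain is down to {3}, so E = 3. So A can't be 3.
F's domain is down to {4}, so F = 4. Remove 4 from A, B.
A's domain is down to {5}, so A = 5.
B's domain is down to {6}, so B = 6. Eliminate 6 elsewhere: D.
D has just one choice, so D = 2.

A=5, B=6, C=7, D=2, E=3, F=4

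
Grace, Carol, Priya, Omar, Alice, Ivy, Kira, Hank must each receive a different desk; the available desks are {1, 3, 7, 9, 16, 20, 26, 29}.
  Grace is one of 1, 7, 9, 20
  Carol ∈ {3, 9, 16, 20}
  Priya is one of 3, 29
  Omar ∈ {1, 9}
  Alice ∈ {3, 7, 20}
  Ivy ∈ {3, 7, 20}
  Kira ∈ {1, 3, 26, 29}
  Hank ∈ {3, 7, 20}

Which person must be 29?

Priya

The 8 variables together cover exactly {1, 3, 7, 9, 16, 20, 26, 29} — 8 values for 8 variables — and 16 appears only in Carol's list, so Carol = 16.
The 7 still-open variables draw from only 7 values {1, 3, 7, 9, 20, 26, 29}, so each is used; only Kira can be 26, hence Kira = 26.
Among the 6 still-open variables, 29 fits only Priya (and all 6 values in {1, 3, 7, 9, 20, 29} must be used), so Priya = 29.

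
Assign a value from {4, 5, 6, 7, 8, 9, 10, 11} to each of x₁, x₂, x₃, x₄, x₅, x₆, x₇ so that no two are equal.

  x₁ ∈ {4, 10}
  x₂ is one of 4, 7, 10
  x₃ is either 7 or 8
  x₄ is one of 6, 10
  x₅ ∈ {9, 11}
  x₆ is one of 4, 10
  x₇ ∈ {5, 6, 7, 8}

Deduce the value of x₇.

5

x₁ and x₆ share exactly the 2 values {4, 10}; by pigeonhole those values go to them, so strike 4, 10 from x₂, x₄.
x₂ has just one choice, so x₂ = 7. Remove 7 from x₃, x₇.
x₃ has just one choice, so x₃ = 8. Strike 8 from x₇.
x₄'s domain is down to {6}, so x₄ = 6. Strike 6 from x₇.
So x₇ = 5.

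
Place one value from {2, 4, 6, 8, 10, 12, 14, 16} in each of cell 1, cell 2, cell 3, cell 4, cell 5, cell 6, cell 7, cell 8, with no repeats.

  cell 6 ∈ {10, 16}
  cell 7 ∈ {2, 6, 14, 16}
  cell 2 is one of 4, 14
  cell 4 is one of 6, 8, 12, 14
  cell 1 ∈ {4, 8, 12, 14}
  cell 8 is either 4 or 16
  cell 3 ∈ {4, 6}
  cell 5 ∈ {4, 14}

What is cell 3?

The 8 variables together cover exactly {2, 4, 6, 8, 10, 12, 14, 16} — 8 values for 8 variables — and 2 appears only in cell 7's list, so cell 7 = 2.
Among the 7 still-open variables, 10 fits only cell 6 (and all 7 values in {4, 6, 8, 10, 12, 14, 16} must be used), so cell 6 = 10.
Among the 6 still-open variables, 16 fits only cell 8 (and all 6 values in {4, 6, 8, 12, 14, 16} must be used), so cell 8 = 16.
The 2 variables cell 2 and cell 5 are confined to {4, 14}, which locks those values in; drop them from cell 1, cell 3, cell 4.
So cell 3 = 6.

6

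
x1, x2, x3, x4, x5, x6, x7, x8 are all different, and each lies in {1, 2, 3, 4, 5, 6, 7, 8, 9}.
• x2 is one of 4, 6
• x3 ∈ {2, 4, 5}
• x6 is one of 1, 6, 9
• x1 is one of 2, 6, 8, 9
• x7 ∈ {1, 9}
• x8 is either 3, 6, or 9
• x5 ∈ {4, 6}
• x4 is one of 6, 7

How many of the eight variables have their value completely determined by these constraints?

The 2 variables x2 and x5 are confined to {4, 6}, which locks those values in; drop them from x1, x3, x4, x6, x8.
That leaves x4 = 7.
The 2 variables x6 and x7 are confined to {1, 9}, which locks those values in; drop them from x1, x8.
x8 has just one choice, so x8 = 3.
Determined: x4=7, x8=3. The other variables each still have more than one consistent value. That makes 2.

2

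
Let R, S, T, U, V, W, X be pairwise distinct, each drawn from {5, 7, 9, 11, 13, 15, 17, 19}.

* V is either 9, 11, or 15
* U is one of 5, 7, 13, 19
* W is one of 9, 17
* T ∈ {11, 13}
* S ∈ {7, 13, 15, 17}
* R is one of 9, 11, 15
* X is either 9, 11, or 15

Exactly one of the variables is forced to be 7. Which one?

R, V, X share exactly the 3 values {9, 11, 15}; by pigeonhole those values go to them, so strike 9, 11, 15 from S, T, W.
T must be 13 (only option left). Remove 13 from S, U.
W must be 17 (only option left). Strike 17 from S.
So 7 goes to S.

S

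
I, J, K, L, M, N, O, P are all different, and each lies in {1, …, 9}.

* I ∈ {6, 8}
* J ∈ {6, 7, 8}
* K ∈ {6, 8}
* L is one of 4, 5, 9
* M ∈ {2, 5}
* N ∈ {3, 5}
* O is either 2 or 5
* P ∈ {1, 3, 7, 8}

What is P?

1

The 2 variables I and K are confined to {6, 8}, which locks those values in; drop them from J, P.
J must be 7 (only option left). Strike 7 from P.
M and O share exactly the 2 values {2, 5}; by pigeonhole those values go to them, so strike 2, 5 from L, N.
N's domain is down to {3}, so N = 3. Remove 3 from P.
So P = 1.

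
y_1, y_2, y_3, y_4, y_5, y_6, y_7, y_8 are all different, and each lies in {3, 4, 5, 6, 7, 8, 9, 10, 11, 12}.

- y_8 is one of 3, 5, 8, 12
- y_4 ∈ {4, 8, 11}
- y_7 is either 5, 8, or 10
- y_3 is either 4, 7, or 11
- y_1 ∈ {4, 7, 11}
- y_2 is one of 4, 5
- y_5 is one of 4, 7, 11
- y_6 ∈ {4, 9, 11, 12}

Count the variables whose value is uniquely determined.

3

y_1, y_3, y_5 between them cover only {4, 7, 11} — a naked triple. Remove those values from y_2, y_4, y_6.
y_2 has just one choice, so y_2 = 5. Remove 5 from y_7, y_8.
y_4 must be 8 (only option left). So y_7, y_8 can't be 8.
y_7 must be 10 (only option left).
Determined: y_2=5, y_4=8, y_7=10. The other variables each still have more than one consistent value. That makes 3.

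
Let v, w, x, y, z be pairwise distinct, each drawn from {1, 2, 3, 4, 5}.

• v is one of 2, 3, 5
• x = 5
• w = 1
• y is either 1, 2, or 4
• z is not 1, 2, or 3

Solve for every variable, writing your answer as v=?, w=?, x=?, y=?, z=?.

w's domain is down to {1}, so w = 1. Remove 1 from y.
x has just one choice, so x = 5. Eliminate 5 elsewhere: v, z.
z must be 4 (only option left). Remove 4 from y.
That leaves y = 2. Remove 2 from v.
v must be 3 (only option left).

v=3, w=1, x=5, y=2, z=4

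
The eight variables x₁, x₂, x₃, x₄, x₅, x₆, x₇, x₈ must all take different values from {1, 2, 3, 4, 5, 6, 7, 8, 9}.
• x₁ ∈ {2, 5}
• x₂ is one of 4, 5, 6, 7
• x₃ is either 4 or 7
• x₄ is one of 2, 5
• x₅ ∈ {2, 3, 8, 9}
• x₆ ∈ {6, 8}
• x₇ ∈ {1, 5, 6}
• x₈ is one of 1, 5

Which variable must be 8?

The 2 variables x₁ and x₄ are confined to {2, 5}, which locks those values in; drop them from x₂, x₅, x₇, x₈.
x₈ has just one choice, so x₈ = 1. Eliminate 1 elsewhere: x₇.
That leaves x₇ = 6. Strike 6 from x₂, x₆.
So 8 goes to x₆.

x₆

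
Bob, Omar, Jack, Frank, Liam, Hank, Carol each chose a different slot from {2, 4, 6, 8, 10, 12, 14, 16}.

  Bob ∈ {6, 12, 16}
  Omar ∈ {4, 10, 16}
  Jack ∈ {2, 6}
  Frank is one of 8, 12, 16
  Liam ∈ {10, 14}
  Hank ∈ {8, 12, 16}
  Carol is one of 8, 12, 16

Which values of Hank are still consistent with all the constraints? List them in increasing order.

Frank, Hank, Carol share exactly the 3 values {8, 12, 16}; by pigeonhole those values go to them, so strike 8, 12, 16 from Bob, Omar.
Bob's domain is down to {6}, so Bob = 6. Strike 6 from Jack.
That leaves Jack = 2.
No further eliminations apply; Hank can still be any of 8, 12, 16.

8, 12, 16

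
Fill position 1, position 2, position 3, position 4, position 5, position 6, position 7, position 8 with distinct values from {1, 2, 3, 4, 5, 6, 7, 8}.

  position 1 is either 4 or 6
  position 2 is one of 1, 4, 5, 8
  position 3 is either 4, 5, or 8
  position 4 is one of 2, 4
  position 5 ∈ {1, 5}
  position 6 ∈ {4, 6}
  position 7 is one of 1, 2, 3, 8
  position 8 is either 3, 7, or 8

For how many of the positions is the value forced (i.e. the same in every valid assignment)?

3

The 8 variables together cover exactly {1, 2, 3, 4, 5, 6, 7, 8} — 8 values for 8 variables — and 7 appears only in position 8's list, so position 8 = 7.
The 7 still-open variables together cover exactly {1, 2, 3, 4, 5, 6, 8} — 7 values for 7 variables — and 3 appears only in position 7's list, so position 7 = 3.
The 6 still-open variables together cover exactly {1, 2, 4, 5, 6, 8} — 6 values for 6 variables — and 2 appears only in position 4's list, so position 4 = 2.
position 1 and position 6 between them cover only {4, 6} — a naked pair. Remove those values from position 2, position 3.
Determined: position 4=2, position 7=3, position 8=7. The other positions each still have more than one consistent value. That makes 3.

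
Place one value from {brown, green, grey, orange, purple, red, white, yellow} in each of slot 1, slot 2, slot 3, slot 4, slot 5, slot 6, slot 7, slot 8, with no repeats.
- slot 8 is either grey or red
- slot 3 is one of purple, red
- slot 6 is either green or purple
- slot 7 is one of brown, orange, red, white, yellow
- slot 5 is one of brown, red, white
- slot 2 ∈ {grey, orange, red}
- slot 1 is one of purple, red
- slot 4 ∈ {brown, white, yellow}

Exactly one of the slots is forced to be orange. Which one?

The 8 variables together cover exactly {brown, green, grey, orange, purple, red, white, yellow} — 8 values for 8 variables — and green appears only in slot 6's list, so slot 6 = green.
slot 1 and slot 3 between them cover only {purple, red} — a naked pair. Remove those values from slot 2, slot 5, slot 7, slot 8.
That leaves slot 8 = grey. So slot 2 can't be grey.
So orange goes to slot 2.

slot 2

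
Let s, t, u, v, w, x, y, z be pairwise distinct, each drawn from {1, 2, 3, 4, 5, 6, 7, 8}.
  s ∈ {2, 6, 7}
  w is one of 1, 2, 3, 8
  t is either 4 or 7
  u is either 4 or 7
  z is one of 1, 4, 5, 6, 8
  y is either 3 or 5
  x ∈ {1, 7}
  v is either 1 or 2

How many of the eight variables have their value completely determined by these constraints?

3

The 2 variables t and u are confined to {4, 7}, which locks those values in; drop them from s, x, z.
x has just one choice, so x = 1. Strike 1 from v, w, z.
That leaves v = 2. Eliminate 2 elsewhere: s, w.
That leaves s = 6. Strike 6 from z.
Determined: s=6, v=2, x=1. The other variables each still have more than one consistent value. That makes 3.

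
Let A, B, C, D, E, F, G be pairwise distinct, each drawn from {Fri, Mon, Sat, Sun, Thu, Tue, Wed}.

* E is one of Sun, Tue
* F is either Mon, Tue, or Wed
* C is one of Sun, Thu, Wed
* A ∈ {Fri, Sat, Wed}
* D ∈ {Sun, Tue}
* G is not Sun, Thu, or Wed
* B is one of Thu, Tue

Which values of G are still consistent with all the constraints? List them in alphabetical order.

The 2 variables D and E are confined to {Sun, Tue}, which locks those values in; drop them from B, C, F, G.
B must be Thu (only option left). So C can't be Thu.
C must be Wed (only option left). Eliminate Wed elsewhere: A, F.
F's domain is down to {Mon}, so F = Mon. Strike Mon from G.
No further eliminations apply; G can still be any of Fri, Sat.

Fri, Sat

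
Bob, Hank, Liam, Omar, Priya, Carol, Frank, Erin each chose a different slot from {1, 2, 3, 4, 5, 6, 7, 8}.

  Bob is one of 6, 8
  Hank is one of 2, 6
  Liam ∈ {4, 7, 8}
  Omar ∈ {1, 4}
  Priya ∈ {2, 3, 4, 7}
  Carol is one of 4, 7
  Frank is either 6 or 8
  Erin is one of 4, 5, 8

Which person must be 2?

The 8 variables draw from only 8 values {1, 2, 3, 4, 5, 6, 7, 8}, so each is used; only Omar can be 1, hence Omar = 1.
The 7 still-open variables together cover exactly {2, 3, 4, 5, 6, 7, 8} — 7 values for 7 variables — and 3 appears only in Priya's list, so Priya = 3.
Among the 6 still-open variables, 2 fits only Hank (and all 6 values in {2, 4, 5, 6, 7, 8} must be used), so Hank = 2.

Hank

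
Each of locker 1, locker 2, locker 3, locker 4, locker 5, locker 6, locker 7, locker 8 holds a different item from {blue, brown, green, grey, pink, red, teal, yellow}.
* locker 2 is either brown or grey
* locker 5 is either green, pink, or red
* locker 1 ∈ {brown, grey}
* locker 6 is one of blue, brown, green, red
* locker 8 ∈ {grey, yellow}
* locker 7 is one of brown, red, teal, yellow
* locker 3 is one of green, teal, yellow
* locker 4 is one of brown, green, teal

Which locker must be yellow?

locker 8

The 8 variables draw from only 8 values {blue, brown, green, grey, pink, red, teal, yellow}, so each is used; only locker 6 can be blue, hence locker 6 = blue.
Among the 7 still-open variables, pink fits only locker 5 (and all 7 values in {brown, green, grey, pink, red, teal, yellow} must be used), so locker 5 = pink.
Among the 6 still-open variables, red fits only locker 7 (and all 6 values in {brown, green, grey, red, teal, yellow} must be used), so locker 7 = red.
The 2 variables locker 1 and locker 2 are confined to {brown, grey}, which locks those values in; drop them from locker 4, locker 8.
So yellow goes to locker 8.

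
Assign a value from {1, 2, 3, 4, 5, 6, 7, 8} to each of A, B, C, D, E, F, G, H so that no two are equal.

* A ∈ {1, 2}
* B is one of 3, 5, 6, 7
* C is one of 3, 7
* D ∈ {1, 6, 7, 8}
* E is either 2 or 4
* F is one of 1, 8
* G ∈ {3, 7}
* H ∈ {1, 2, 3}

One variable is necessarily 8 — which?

Among the 8 variables, 4 fits only E (and all 8 values in {1, 2, 3, 4, 5, 6, 7, 8} must be used), so E = 4.
Among the 7 still-open variables, 5 fits only B (and all 7 values in {1, 2, 3, 5, 6, 7, 8} must be used), so B = 5.
The 6 still-open variables together cover exactly {1, 2, 3, 6, 7, 8} — 6 values for 6 variables — and 6 appears only in D's list, so D = 6.
The 5 still-open variables draw from only 5 values {1, 2, 3, 7, 8}, so each is used; only F can be 8, hence F = 8.

F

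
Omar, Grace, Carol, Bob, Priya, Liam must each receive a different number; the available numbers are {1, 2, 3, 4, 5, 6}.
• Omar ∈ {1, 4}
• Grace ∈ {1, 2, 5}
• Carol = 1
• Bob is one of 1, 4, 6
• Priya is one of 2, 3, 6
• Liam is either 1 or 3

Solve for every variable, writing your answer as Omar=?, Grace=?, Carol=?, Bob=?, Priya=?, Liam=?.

Omar=4, Grace=5, Carol=1, Bob=6, Priya=2, Liam=3

Carol must be 1 (only option left). Strike 1 from Omar, Grace, Bob, Liam.
Liam's domain is down to {3}, so Liam = 3. Remove 3 from Priya.
That leaves Omar = 4. So Bob can't be 4.
Bob must be 6 (only option left). Remove 6 from Priya.
Priya has just one choice, so Priya = 2. Strike 2 from Grace.
That leaves Grace = 5.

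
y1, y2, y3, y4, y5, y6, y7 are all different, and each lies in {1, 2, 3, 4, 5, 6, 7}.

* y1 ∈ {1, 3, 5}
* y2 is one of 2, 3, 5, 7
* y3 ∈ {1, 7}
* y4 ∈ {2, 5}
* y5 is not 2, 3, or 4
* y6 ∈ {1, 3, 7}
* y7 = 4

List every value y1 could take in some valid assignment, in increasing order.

y7 has just one choice, so y7 = 4.
The 6 still-open variables draw from only 6 values {1, 2, 3, 5, 6, 7}, so each is used; only y5 can be 6, hence y5 = 6.
No further eliminations apply; y1 can still be any of 1, 3, 5.

1, 3, 5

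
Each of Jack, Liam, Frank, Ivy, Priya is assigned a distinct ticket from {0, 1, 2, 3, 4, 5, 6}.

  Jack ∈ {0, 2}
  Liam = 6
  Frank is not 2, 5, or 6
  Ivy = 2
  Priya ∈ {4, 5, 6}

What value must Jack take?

0

Liam must be 6 (only option left). So Priya can't be 6.
Ivy has just one choice, so Ivy = 2. Eliminate 2 elsewhere: Jack.
So Jack = 0.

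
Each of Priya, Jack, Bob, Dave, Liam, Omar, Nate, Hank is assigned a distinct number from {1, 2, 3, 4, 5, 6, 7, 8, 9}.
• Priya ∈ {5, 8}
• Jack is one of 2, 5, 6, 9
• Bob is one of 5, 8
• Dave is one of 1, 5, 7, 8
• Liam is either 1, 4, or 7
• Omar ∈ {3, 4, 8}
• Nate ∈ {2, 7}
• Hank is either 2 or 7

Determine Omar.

The 2 variables Priya and Bob are confined to {5, 8}, which locks those values in; drop them from Jack, Dave, Omar.
Nate and Hank share exactly the 2 values {2, 7}; by pigeonhole those values go to them, so strike 2, 7 from Jack, Dave, Liam.
Dave has just one choice, so Dave = 1. Eliminate 1 elsewhere: Liam.
That leaves Liam = 4. Eliminate 4 elsewhere: Omar.
So Omar = 3.

3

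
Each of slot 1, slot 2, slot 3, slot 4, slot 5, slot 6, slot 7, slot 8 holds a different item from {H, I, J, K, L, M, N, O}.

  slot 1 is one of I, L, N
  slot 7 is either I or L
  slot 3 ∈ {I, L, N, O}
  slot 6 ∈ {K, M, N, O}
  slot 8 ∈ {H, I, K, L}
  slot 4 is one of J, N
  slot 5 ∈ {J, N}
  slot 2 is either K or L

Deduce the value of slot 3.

O

Among the 8 variables, H fits only slot 8 (and all 8 values in {H, I, J, K, L, M, N, O} must be used), so slot 8 = H.
The 7 still-open variables together cover exactly {I, J, K, L, M, N, O} — 7 values for 7 variables — and M appears only in slot 6's list, so slot 6 = M.
The 6 still-open variables together cover exactly {I, J, K, L, N, O} — 6 values for 6 variables — and K appears only in slot 2's list, so slot 2 = K.
The 5 still-open variables together cover exactly {I, J, L, N, O} — 5 values for 5 variables — and O appears only in slot 3's list, so slot 3 = O.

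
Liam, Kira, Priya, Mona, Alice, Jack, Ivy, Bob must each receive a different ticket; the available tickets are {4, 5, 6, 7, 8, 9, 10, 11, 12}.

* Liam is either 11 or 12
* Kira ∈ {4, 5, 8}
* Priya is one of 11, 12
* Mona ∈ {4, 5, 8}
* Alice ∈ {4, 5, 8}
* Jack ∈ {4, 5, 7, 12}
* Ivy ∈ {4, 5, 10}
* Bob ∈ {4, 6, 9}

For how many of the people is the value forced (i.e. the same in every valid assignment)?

Liam and Priya between them cover only {11, 12} — a naked pair. Remove those values from Jack.
Kira, Mona, Alice between them cover only {4, 5, 8} — a naked triple. Remove those values from Jack, Ivy, Bob.
That leaves Jack = 7.
Ivy must be 10 (only option left).
Determined: Jack=7, Ivy=10. The other people each still have more than one consistent value. That makes 2.

2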